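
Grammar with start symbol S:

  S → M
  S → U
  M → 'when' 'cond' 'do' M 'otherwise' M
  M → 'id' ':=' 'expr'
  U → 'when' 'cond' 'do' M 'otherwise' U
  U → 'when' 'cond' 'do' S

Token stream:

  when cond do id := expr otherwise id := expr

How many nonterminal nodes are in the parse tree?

4

[S [M when cond do [M id := expr] otherwise [M id := expr]]]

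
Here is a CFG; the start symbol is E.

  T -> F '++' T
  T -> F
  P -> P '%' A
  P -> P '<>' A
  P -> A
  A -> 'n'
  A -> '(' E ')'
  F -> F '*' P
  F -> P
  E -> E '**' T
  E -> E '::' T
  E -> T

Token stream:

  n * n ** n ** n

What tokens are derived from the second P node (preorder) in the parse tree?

n

[E [E [E [T [F [F [P [A n]]] * [P [A n]]]]] ** [T [F [P [A n]]]]] ** [T [F [P [A n]]]]]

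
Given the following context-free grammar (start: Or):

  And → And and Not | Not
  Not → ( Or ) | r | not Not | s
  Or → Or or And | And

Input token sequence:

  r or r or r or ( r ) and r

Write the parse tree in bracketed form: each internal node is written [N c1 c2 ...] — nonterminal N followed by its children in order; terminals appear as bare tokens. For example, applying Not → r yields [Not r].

Or
Or or And
Or or And or And
Or or And or And or And
And or And or And or And
Not or And or And or And
r or And or And or And
r or Not or And or And
r or r or And or And
r or r or Not or And
r or r or r or And
r or r or r or And and Not
r or r or r or Not and Not
r or r or r or ( Or ) and Not
r or r or r or ( And ) and Not
r or r or r or ( Not ) and Not
r or r or r or ( r ) and Not
r or r or r or ( r ) and r

[Or [Or [Or [Or [And [Not r]]] or [And [Not r]]] or [And [Not r]]] or [And [And [Not ( [Or [And [Not r]]] )]] and [Not r]]]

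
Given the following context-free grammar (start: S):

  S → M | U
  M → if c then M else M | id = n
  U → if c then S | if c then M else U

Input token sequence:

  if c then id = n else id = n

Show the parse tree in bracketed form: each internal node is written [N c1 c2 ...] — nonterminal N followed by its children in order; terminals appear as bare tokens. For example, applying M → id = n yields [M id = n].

S
M
if c then M else M
if c then id = n else M
if c then id = n else id = n

[S [M if c then [M id = n] else [M id = n]]]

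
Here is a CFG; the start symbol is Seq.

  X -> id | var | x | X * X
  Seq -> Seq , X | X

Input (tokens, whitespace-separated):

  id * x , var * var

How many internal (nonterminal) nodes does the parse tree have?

[Seq [Seq [X [X id] * [X x]]] , [X [X var] * [X var]]]

8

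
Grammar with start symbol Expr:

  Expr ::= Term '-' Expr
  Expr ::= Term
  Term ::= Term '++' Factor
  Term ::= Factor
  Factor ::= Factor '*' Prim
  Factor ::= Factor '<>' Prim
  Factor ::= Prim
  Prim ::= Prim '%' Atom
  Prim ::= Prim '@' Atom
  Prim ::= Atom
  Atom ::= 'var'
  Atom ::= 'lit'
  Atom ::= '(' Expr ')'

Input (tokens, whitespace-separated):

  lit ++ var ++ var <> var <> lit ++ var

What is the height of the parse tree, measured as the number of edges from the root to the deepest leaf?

8

[Expr [Term [Term [Term [Term [Factor [Prim [Atom lit]]]] ++ [Factor [Prim [Atom var]]]] ++ [Factor [Factor [Factor [Prim [Atom var]]] <> [Prim [Atom var]]] <> [Prim [Atom lit]]]] ++ [Factor [Prim [Atom var]]]]]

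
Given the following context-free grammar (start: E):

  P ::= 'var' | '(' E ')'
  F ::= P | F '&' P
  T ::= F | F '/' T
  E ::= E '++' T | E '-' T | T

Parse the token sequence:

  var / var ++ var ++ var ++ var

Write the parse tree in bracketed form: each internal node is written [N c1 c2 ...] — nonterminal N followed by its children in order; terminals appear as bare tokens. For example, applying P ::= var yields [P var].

E
E ++ T
E ++ T ++ T
E ++ T ++ T ++ T
T ++ T ++ T ++ T
F / T ++ T ++ T ++ T
P / T ++ T ++ T ++ T
var / T ++ T ++ T ++ T
var / F ++ T ++ T ++ T
var / P ++ T ++ T ++ T
var / var ++ T ++ T ++ T
var / var ++ F ++ T ++ T
var / var ++ P ++ T ++ T
var / var ++ var ++ T ++ T
var / var ++ var ++ F ++ T
var / var ++ var ++ P ++ T
var / var ++ var ++ var ++ T
var / var ++ var ++ var ++ F
var / var ++ var ++ var ++ P
var / var ++ var ++ var ++ var

[E [E [E [E [T [F [P var]] / [T [F [P var]]]]] ++ [T [F [P var]]]] ++ [T [F [P var]]]] ++ [T [F [P var]]]]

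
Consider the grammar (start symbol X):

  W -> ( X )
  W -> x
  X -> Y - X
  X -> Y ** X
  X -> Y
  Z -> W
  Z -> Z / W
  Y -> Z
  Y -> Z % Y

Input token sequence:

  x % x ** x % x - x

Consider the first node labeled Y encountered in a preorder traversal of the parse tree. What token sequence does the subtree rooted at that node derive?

[X [Y [Z [W x]] % [Y [Z [W x]]]] ** [X [Y [Z [W x]] % [Y [Z [W x]]]] - [X [Y [Z [W x]]]]]]

x % x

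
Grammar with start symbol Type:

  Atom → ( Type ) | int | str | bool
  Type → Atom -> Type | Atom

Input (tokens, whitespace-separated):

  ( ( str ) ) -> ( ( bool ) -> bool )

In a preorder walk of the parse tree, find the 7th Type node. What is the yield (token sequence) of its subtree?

bool

[Type [Atom ( [Type [Atom ( [Type [Atom str]] )]] )] -> [Type [Atom ( [Type [Atom ( [Type [Atom bool]] )] -> [Type [Atom bool]]] )]]]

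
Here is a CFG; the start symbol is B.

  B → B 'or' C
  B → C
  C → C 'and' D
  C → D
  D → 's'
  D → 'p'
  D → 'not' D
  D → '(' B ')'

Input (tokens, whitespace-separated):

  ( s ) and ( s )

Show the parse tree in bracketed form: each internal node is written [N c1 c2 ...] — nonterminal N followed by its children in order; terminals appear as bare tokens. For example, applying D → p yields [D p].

B
C
C and D
D and D
( B ) and D
( C ) and D
( D ) and D
( s ) and D
( s ) and ( B )
( s ) and ( C )
( s ) and ( D )
( s ) and ( s )

[B [C [C [D ( [B [C [D s]]] )]] and [D ( [B [C [D s]]] )]]]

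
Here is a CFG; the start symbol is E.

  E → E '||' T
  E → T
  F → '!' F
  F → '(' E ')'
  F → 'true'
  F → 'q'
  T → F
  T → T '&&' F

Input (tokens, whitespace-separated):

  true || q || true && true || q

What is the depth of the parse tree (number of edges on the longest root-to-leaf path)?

[E [E [E [E [T [F true]]] || [T [F q]]] || [T [T [F true]] && [F true]]] || [T [F q]]]

6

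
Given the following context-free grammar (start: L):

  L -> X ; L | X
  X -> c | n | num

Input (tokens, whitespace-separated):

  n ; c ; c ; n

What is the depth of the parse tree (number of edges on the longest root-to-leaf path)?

5

[L [X n] ; [L [X c] ; [L [X c] ; [L [X n]]]]]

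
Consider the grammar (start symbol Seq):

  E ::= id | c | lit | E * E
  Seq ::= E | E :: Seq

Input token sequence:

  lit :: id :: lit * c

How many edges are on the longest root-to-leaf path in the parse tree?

5

[Seq [E lit] :: [Seq [E id] :: [Seq [E [E lit] * [E c]]]]]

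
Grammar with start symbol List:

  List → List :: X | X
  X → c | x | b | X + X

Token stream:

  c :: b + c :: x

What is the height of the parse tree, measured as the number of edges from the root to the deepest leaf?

[List [List [List [X c]] :: [X [X b] + [X c]]] :: [X x]]

4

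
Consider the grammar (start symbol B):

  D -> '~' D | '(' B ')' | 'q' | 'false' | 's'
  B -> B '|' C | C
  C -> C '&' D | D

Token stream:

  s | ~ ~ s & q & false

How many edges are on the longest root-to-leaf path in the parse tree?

7

[B [B [C [D s]]] | [C [C [C [D ~ [D ~ [D s]]]] & [D q]] & [D false]]]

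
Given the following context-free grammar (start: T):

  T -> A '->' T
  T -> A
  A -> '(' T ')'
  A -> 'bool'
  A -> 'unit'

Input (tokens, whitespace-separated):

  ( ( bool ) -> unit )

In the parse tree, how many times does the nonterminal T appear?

4

[T [A ( [T [A ( [T [A bool]] )] -> [T [A unit]]] )]]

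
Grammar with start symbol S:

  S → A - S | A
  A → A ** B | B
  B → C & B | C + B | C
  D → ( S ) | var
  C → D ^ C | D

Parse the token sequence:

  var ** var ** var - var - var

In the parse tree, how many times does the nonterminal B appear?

[S [A [A [A [B [C [D var]]]] ** [B [C [D var]]]] ** [B [C [D var]]]] - [S [A [B [C [D var]]]] - [S [A [B [C [D var]]]]]]]

5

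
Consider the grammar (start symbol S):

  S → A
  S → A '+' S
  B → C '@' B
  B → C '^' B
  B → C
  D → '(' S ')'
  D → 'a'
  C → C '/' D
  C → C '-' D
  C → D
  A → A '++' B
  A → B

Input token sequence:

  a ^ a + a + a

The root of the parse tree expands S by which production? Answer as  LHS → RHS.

[S [A [B [C [D a]] ^ [B [C [D a]]]]] + [S [A [B [C [D a]]]] + [S [A [B [C [D a]]]]]]]

S → A '+' S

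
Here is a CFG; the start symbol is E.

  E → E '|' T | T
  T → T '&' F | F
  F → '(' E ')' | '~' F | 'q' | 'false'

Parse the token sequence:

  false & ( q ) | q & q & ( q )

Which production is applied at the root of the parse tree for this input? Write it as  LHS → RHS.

[E [E [T [T [F false]] & [F ( [E [T [F q]]] )]]] | [T [T [T [F q]] & [F q]] & [F ( [E [T [F q]]] )]]]

E → E '|' T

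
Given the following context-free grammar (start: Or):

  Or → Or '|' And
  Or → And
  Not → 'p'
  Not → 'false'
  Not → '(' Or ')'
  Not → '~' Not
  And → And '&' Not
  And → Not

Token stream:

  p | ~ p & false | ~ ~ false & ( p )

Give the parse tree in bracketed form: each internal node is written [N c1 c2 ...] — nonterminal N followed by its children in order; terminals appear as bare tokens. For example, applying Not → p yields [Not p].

[Or [Or [Or [And [Not p]]] | [And [And [Not ~ [Not p]]] & [Not false]]] | [And [And [Not ~ [Not ~ [Not false]]]] & [Not ( [Or [And [Not p]]] )]]]

Or
Or | And
Or | And | And
And | And | And
Not | And | And
p | And | And
p | And & Not | And
p | Not & Not | And
p | ~ Not & Not | And
p | ~ p & Not | And
p | ~ p & false | And
p | ~ p & false | And & Not
p | ~ p & false | Not & Not
p | ~ p & false | ~ Not & Not
p | ~ p & false | ~ ~ Not & Not
p | ~ p & false | ~ ~ false & Not
p | ~ p & false | ~ ~ false & ( Or )
p | ~ p & false | ~ ~ false & ( And )
p | ~ p & false | ~ ~ false & ( Not )
p | ~ p & false | ~ ~ false & ( p )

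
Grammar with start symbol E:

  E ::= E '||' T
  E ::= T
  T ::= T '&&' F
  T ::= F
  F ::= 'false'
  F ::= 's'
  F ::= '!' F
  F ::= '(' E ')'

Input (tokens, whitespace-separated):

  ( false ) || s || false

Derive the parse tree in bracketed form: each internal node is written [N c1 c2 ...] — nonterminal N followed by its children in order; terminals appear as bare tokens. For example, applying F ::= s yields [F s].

E
E || T
E || T || T
T || T || T
F || T || T
( E ) || T || T
( T ) || T || T
( F ) || T || T
( false ) || T || T
( false ) || F || T
( false ) || s || T
( false ) || s || F
( false ) || s || false

[E [E [E [T [F ( [E [T [F false]]] )]]] || [T [F s]]] || [T [F false]]]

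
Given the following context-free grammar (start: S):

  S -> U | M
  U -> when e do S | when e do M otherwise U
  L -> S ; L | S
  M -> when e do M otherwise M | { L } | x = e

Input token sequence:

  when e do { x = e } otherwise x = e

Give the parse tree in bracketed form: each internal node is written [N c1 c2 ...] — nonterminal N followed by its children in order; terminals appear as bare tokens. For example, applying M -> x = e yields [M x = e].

S
M
when e do M otherwise M
when e do { L } otherwise M
when e do { S } otherwise M
when e do { M } otherwise M
when e do { x = e } otherwise M
when e do { x = e } otherwise x = e

[S [M when e do [M { [L [S [M x = e]]] }] otherwise [M x = e]]]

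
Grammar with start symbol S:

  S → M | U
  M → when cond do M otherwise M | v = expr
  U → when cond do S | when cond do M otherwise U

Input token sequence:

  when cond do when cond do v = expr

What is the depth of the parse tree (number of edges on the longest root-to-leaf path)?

[S [U when cond do [S [U when cond do [S [M v = expr]]]]]]

6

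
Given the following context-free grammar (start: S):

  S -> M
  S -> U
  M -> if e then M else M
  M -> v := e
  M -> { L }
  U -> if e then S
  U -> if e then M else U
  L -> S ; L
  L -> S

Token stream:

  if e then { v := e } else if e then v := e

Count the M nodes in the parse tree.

[S [U if e then [M { [L [S [M v := e]]] }] else [U if e then [S [M v := e]]]]]

3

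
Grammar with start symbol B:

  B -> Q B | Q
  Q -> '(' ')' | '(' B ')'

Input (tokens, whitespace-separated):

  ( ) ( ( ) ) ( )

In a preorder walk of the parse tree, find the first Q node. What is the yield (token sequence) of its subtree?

( )

[B [Q ( )] [B [Q ( [B [Q ( )]] )] [B [Q ( )]]]]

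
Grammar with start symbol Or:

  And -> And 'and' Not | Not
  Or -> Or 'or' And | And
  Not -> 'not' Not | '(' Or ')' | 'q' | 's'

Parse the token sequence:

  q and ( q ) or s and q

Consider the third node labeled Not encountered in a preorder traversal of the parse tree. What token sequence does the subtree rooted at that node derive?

q

[Or [Or [And [And [Not q]] and [Not ( [Or [And [Not q]]] )]]] or [And [And [Not s]] and [Not q]]]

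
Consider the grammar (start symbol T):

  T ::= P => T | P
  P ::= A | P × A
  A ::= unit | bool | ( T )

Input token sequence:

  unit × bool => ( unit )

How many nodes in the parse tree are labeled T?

3

[T [P [P [A unit]] × [A bool]] => [T [P [A ( [T [P [A unit]]] )]]]]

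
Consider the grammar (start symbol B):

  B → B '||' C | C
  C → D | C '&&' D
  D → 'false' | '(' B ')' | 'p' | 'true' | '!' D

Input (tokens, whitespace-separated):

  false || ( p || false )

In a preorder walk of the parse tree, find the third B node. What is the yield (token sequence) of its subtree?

p || false

[B [B [C [D false]]] || [C [D ( [B [B [C [D p]]] || [C [D false]]] )]]]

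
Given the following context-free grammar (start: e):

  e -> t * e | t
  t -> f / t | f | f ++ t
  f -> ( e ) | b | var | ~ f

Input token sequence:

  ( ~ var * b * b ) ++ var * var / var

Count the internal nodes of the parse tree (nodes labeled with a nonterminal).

[e [t [f ( [e [t [f ~ [f var]]] * [e [t [f b]] * [e [t [f b]]]]] )] ++ [t [f var]]] * [e [t [f var] / [t [f var]]]]]

20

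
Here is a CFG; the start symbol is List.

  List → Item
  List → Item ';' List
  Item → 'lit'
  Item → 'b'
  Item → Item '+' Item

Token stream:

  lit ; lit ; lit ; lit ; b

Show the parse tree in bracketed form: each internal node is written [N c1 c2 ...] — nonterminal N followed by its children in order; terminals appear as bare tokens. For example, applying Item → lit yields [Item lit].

List
Item ; List
lit ; List
lit ; Item ; List
lit ; lit ; List
lit ; lit ; Item ; List
lit ; lit ; lit ; List
lit ; lit ; lit ; Item ; List
lit ; lit ; lit ; lit ; List
lit ; lit ; lit ; lit ; Item
lit ; lit ; lit ; lit ; b

[List [Item lit] ; [List [Item lit] ; [List [Item lit] ; [List [Item lit] ; [List [Item b]]]]]]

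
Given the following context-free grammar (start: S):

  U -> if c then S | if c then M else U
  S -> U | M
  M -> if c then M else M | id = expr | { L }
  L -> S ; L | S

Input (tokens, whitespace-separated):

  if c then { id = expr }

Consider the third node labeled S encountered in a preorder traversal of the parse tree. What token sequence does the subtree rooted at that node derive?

id = expr

[S [U if c then [S [M { [L [S [M id = expr]]] }]]]]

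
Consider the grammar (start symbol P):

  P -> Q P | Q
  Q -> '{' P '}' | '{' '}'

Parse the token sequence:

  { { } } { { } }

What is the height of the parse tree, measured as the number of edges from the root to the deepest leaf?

[P [Q { [P [Q { }]] }] [P [Q { [P [Q { }]] }]]]

5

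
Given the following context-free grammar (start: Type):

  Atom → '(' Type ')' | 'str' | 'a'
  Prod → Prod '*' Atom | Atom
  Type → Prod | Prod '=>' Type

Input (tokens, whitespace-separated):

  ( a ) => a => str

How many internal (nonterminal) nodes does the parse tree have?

[Type [Prod [Atom ( [Type [Prod [Atom a]]] )]] => [Type [Prod [Atom a]] => [Type [Prod [Atom str]]]]]

12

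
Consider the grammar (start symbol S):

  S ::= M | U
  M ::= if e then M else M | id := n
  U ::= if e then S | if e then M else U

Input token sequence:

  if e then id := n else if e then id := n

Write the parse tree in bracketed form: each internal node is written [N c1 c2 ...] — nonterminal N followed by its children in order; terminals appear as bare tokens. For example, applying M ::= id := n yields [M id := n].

[S [U if e then [M id := n] else [U if e then [S [M id := n]]]]]

S
U
if e then M else U
if e then id := n else U
if e then id := n else if e then S
if e then id := n else if e then M
if e then id := n else if e then id := n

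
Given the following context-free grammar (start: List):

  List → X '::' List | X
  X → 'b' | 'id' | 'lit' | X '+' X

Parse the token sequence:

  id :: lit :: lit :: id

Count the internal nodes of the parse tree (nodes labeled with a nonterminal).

8

[List [X id] :: [List [X lit] :: [List [X lit] :: [List [X id]]]]]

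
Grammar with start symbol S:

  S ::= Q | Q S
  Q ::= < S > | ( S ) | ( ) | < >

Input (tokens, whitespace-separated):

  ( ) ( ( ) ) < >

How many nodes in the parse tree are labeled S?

4

[S [Q ( )] [S [Q ( [S [Q ( )]] )] [S [Q < >]]]]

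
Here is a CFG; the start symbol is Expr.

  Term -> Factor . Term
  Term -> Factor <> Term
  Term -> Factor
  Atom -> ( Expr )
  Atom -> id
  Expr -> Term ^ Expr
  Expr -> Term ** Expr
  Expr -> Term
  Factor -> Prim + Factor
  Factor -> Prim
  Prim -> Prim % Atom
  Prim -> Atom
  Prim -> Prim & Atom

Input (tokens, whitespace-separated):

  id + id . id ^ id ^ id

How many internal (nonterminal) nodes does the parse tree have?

22

[Expr [Term [Factor [Prim [Atom id]] + [Factor [Prim [Atom id]]]] . [Term [Factor [Prim [Atom id]]]]] ^ [Expr [Term [Factor [Prim [Atom id]]]] ^ [Expr [Term [Factor [Prim [Atom id]]]]]]]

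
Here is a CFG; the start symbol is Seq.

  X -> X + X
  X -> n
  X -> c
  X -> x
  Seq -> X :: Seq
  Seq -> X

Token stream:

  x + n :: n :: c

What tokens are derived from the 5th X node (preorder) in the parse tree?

c

[Seq [X [X x] + [X n]] :: [Seq [X n] :: [Seq [X c]]]]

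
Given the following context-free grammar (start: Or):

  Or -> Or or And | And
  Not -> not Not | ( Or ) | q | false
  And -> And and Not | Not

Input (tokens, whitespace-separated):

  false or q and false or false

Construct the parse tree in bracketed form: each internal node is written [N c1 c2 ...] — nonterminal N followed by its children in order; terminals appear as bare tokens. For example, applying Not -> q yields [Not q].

[Or [Or [Or [And [Not false]]] or [And [And [Not q]] and [Not false]]] or [And [Not false]]]

Or
Or or And
Or or And or And
And or And or And
Not or And or And
false or And or And
false or And and Not or And
false or Not and Not or And
false or q and Not or And
false or q and false or And
false or q and false or Not
false or q and false or false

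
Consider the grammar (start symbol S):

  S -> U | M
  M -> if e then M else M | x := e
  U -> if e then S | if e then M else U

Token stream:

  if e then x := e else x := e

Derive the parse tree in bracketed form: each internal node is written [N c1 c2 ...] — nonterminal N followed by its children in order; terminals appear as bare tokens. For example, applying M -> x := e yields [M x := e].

[S [M if e then [M x := e] else [M x := e]]]

S
M
if e then M else M
if e then x := e else M
if e then x := e else x := e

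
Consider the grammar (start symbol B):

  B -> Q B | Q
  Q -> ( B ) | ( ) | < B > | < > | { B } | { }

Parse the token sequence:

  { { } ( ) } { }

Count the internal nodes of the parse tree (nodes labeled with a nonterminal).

[B [Q { [B [Q { }] [B [Q ( )]]] }] [B [Q { }]]]

8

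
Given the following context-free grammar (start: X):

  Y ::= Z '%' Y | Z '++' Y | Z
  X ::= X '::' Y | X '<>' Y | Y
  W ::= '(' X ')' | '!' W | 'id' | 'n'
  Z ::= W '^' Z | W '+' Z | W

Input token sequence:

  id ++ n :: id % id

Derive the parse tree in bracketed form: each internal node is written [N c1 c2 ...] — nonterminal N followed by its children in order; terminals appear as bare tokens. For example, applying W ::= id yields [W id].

X
X :: Y
Y :: Y
Z ++ Y :: Y
W ++ Y :: Y
id ++ Y :: Y
id ++ Z :: Y
id ++ W :: Y
id ++ n :: Y
id ++ n :: Z % Y
id ++ n :: W % Y
id ++ n :: id % Y
id ++ n :: id % Z
id ++ n :: id % W
id ++ n :: id % id

[X [X [Y [Z [W id]] ++ [Y [Z [W n]]]]] :: [Y [Z [W id]] % [Y [Z [W id]]]]]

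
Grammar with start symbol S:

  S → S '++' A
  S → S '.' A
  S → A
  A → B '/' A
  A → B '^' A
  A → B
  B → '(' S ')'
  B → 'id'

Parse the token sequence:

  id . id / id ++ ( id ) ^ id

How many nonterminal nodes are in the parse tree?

16

[S [S [S [A [B id]]] . [A [B id] / [A [B id]]]] ++ [A [B ( [S [A [B id]]] )] ^ [A [B id]]]]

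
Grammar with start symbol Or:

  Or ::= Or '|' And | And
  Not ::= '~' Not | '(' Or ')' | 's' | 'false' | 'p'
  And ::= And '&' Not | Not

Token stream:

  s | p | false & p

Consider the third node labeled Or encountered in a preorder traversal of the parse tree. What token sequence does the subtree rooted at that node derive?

[Or [Or [Or [And [Not s]]] | [And [Not p]]] | [And [And [Not false]] & [Not p]]]

s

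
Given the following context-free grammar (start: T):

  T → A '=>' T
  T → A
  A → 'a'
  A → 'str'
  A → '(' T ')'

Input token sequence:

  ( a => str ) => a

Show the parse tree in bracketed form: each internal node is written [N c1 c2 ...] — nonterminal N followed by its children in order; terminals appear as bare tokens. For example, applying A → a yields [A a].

[T [A ( [T [A a] => [T [A str]]] )] => [T [A a]]]

T
A => T
( T ) => T
( A => T ) => T
( a => T ) => T
( a => A ) => T
( a => str ) => T
( a => str ) => A
( a => str ) => a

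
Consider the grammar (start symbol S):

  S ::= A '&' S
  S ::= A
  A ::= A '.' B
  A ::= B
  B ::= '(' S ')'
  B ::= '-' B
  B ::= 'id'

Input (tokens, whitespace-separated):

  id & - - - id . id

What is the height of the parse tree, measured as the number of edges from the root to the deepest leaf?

8

[S [A [B id]] & [S [A [A [B - [B - [B - [B id]]]]] . [B id]]]]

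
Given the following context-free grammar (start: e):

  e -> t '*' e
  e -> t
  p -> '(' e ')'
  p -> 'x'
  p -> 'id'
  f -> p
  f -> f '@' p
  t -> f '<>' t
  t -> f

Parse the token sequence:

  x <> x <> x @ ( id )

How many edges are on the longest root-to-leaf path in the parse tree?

10

[e [t [f [p x]] <> [t [f [p x]] <> [t [f [f [p x]] @ [p ( [e [t [f [p id]]]] )]]]]]]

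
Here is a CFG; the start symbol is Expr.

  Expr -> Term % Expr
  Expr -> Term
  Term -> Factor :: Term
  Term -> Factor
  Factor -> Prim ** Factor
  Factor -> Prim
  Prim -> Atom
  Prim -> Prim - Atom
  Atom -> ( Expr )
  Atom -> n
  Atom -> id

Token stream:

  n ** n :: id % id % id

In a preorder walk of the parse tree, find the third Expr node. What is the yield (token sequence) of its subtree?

[Expr [Term [Factor [Prim [Atom n]] ** [Factor [Prim [Atom n]]]] :: [Term [Factor [Prim [Atom id]]]]] % [Expr [Term [Factor [Prim [Atom id]]]] % [Expr [Term [Factor [Prim [Atom id]]]]]]]

id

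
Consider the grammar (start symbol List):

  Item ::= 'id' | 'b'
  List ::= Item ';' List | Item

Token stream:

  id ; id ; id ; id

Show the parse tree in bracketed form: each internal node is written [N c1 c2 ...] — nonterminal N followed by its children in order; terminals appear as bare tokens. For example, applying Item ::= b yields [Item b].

[List [Item id] ; [List [Item id] ; [List [Item id] ; [List [Item id]]]]]

List
Item ; List
id ; List
id ; Item ; List
id ; id ; List
id ; id ; Item ; List
id ; id ; id ; List
id ; id ; id ; Item
id ; id ; id ; id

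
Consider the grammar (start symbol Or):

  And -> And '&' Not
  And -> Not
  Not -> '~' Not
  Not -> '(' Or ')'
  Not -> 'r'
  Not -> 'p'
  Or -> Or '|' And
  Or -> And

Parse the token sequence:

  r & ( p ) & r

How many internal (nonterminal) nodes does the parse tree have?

[Or [And [And [And [Not r]] & [Not ( [Or [And [Not p]]] )]] & [Not r]]]

10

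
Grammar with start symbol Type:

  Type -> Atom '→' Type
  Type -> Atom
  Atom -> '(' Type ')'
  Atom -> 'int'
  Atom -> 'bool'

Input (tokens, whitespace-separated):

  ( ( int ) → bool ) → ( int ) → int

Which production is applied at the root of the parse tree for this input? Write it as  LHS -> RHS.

[Type [Atom ( [Type [Atom ( [Type [Atom int]] )] → [Type [Atom bool]]] )] → [Type [Atom ( [Type [Atom int]] )] → [Type [Atom int]]]]

Type -> Atom '→' Type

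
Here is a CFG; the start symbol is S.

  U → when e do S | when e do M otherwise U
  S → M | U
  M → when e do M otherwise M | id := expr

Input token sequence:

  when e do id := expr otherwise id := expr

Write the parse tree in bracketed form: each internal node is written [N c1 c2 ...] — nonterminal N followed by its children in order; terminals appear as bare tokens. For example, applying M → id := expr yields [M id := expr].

S
M
when e do M otherwise M
when e do id := expr otherwise M
when e do id := expr otherwise id := expr

[S [M when e do [M id := expr] otherwise [M id := expr]]]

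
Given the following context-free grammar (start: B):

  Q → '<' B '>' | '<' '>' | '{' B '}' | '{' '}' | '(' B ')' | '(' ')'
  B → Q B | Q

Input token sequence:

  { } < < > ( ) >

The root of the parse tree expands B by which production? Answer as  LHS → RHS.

B → Q B

[B [Q { }] [B [Q < [B [Q < >] [B [Q ( )]]] >]]]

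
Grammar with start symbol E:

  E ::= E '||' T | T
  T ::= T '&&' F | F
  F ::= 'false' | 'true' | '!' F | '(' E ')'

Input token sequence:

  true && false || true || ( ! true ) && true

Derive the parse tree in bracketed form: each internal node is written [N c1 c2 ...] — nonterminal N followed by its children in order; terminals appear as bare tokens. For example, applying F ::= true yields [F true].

[E [E [E [T [T [F true]] && [F false]]] || [T [F true]]] || [T [T [F ( [E [T [F ! [F true]]]] )]] && [F true]]]

E
E || T
E || T || T
T || T || T
T && F || T || T
F && F || T || T
true && F || T || T
true && false || T || T
true && false || F || T
true && false || true || T
true && false || true || T && F
true && false || true || F && F
true && false || true || ( E ) && F
true && false || true || ( T ) && F
true && false || true || ( F ) && F
true && false || true || ( ! F ) && F
true && false || true || ( ! true ) && F
true && false || true || ( ! true ) && true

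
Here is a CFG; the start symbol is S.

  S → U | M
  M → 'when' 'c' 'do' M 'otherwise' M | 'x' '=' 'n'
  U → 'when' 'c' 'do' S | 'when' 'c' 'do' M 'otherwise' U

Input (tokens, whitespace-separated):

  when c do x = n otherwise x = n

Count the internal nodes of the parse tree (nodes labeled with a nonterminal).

[S [M when c do [M x = n] otherwise [M x = n]]]

4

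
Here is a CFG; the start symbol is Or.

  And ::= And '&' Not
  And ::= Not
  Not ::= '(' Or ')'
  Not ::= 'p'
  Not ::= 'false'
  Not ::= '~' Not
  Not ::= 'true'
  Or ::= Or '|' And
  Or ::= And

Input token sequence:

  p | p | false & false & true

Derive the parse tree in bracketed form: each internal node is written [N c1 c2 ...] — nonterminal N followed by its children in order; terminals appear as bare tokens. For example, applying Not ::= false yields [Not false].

Or
Or | And
Or | And | And
And | And | And
Not | And | And
p | And | And
p | Not | And
p | p | And
p | p | And & Not
p | p | And & Not & Not
p | p | Not & Not & Not
p | p | false & Not & Not
p | p | false & false & Not
p | p | false & false & true

[Or [Or [Or [And [Not p]]] | [And [Not p]]] | [And [And [And [Not false]] & [Not false]] & [Not true]]]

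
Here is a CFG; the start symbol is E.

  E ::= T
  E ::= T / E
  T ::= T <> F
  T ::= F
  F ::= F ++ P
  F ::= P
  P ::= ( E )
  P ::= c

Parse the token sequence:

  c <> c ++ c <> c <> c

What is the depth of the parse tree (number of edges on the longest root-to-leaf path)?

[E [T [T [T [T [F [P c]]] <> [F [F [P c]] ++ [P c]]] <> [F [P c]]] <> [F [P c]]]]

7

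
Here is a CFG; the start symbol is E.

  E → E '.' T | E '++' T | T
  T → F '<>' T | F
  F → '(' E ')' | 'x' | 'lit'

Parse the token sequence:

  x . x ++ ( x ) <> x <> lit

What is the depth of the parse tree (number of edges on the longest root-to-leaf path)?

6

[E [E [E [T [F x]]] . [T [F x]]] ++ [T [F ( [E [T [F x]]] )] <> [T [F x] <> [T [F lit]]]]]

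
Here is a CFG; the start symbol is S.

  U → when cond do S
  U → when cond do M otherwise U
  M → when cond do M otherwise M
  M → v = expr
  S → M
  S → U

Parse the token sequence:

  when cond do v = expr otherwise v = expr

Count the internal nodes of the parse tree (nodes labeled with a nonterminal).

4

[S [M when cond do [M v = expr] otherwise [M v = expr]]]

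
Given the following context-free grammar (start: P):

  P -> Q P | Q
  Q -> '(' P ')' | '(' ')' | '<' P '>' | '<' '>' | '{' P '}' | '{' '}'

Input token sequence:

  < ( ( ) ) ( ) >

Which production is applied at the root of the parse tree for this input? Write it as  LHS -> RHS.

[P [Q < [P [Q ( [P [Q ( )]] )] [P [Q ( )]]] >]]

P -> Q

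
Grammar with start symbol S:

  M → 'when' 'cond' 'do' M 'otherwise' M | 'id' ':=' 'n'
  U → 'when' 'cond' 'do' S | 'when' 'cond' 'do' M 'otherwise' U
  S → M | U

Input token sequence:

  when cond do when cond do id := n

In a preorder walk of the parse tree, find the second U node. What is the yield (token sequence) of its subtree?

[S [U when cond do [S [U when cond do [S [M id := n]]]]]]

when cond do id := n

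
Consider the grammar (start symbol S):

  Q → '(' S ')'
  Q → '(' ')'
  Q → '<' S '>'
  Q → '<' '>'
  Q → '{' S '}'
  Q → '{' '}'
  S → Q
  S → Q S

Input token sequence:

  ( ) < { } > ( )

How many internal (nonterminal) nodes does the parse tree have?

[S [Q ( )] [S [Q < [S [Q { }]] >] [S [Q ( )]]]]

8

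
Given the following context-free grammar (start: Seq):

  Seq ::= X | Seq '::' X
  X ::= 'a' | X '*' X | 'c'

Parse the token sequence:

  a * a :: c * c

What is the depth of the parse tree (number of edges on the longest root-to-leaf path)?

[Seq [Seq [X [X a] * [X a]]] :: [X [X c] * [X c]]]

4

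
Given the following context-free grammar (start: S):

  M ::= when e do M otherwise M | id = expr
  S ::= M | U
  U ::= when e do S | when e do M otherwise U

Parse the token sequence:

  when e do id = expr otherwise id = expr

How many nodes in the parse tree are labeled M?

3

[S [M when e do [M id = expr] otherwise [M id = expr]]]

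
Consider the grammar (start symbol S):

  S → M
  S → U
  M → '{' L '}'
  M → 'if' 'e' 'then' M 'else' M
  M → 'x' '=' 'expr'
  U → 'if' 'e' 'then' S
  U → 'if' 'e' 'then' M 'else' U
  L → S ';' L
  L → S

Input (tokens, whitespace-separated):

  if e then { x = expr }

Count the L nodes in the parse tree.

[S [U if e then [S [M { [L [S [M x = expr]]] }]]]]

1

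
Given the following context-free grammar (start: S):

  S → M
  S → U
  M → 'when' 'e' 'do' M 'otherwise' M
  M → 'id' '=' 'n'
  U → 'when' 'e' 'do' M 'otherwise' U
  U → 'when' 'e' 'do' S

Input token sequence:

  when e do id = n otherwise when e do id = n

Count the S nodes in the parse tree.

[S [U when e do [M id = n] otherwise [U when e do [S [M id = n]]]]]

2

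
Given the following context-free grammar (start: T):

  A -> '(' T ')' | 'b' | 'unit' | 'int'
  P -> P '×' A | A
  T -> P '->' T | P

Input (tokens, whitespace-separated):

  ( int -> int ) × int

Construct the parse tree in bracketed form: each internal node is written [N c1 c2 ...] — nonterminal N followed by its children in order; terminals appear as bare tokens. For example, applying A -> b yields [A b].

[T [P [P [A ( [T [P [A int]] -> [T [P [A int]]]] )]] × [A int]]]

T
P
P × A
A × A
( T ) × A
( P -> T ) × A
( A -> T ) × A
( int -> T ) × A
( int -> P ) × A
( int -> A ) × A
( int -> int ) × A
( int -> int ) × int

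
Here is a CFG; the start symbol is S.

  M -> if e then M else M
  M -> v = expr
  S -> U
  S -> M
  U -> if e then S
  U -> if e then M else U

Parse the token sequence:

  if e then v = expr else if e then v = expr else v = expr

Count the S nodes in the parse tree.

[S [M if e then [M v = expr] else [M if e then [M v = expr] else [M v = expr]]]]

1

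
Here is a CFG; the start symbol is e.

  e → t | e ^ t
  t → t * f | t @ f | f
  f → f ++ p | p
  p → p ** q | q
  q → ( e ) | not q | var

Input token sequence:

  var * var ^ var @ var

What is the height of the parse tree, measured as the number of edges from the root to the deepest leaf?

[e [e [t [t [f [p [q var]]]] * [f [p [q var]]]]] ^ [t [t [f [p [q var]]]] @ [f [p [q var]]]]]

7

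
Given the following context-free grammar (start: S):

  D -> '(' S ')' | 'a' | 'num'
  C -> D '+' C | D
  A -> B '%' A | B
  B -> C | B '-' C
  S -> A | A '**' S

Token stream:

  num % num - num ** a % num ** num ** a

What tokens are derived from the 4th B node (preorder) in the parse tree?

[S [A [B [C [D num]]] % [A [B [B [C [D num]]] - [C [D num]]]]] ** [S [A [B [C [D a]]] % [A [B [C [D num]]]]] ** [S [A [B [C [D num]]]] ** [S [A [B [C [D a]]]]]]]]

a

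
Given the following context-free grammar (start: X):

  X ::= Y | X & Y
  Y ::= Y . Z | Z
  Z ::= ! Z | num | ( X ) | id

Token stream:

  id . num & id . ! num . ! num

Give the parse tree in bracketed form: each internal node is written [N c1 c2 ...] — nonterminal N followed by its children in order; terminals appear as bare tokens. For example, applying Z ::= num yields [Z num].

[X [X [Y [Y [Z id]] . [Z num]]] & [Y [Y [Y [Z id]] . [Z ! [Z num]]] . [Z ! [Z num]]]]

X
X & Y
Y & Y
Y . Z & Y
Z . Z & Y
id . Z & Y
id . num & Y
id . num & Y . Z
id . num & Y . Z . Z
id . num & Z . Z . Z
id . num & id . Z . Z
id . num & id . ! Z . Z
id . num & id . ! num . Z
id . num & id . ! num . ! Z
id . num & id . ! num . ! num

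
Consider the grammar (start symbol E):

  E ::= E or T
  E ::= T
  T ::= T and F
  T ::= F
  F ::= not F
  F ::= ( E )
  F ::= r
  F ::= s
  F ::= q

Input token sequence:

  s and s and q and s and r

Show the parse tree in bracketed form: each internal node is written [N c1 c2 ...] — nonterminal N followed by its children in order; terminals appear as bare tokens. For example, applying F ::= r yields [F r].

[E [T [T [T [T [T [F s]] and [F s]] and [F q]] and [F s]] and [F r]]]

E
T
T and F
T and F and F
T and F and F and F
T and F and F and F and F
F and F and F and F and F
s and F and F and F and F
s and s and F and F and F
s and s and q and F and F
s and s and q and s and F
s and s and q and s and r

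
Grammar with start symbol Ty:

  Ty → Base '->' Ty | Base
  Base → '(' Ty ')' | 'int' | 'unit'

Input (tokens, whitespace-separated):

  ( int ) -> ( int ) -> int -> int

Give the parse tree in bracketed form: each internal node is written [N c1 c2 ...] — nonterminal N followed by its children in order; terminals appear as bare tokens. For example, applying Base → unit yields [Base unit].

Ty
Base -> Ty
( Ty ) -> Ty
( Base ) -> Ty
( int ) -> Ty
( int ) -> Base -> Ty
( int ) -> ( Ty ) -> Ty
( int ) -> ( Base ) -> Ty
( int ) -> ( int ) -> Ty
( int ) -> ( int ) -> Base -> Ty
( int ) -> ( int ) -> int -> Ty
( int ) -> ( int ) -> int -> Base
( int ) -> ( int ) -> int -> int

[Ty [Base ( [Ty [Base int]] )] -> [Ty [Base ( [Ty [Base int]] )] -> [Ty [Base int] -> [Ty [Base int]]]]]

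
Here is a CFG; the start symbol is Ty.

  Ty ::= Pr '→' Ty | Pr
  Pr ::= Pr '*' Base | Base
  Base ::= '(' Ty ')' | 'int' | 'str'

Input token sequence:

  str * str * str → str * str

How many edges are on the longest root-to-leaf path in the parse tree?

5

[Ty [Pr [Pr [Pr [Base str]] * [Base str]] * [Base str]] → [Ty [Pr [Pr [Base str]] * [Base str]]]]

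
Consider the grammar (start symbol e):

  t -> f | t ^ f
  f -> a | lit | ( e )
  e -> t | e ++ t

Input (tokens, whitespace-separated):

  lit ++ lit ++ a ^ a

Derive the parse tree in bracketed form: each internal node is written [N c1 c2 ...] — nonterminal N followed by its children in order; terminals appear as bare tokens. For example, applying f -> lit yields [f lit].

[e [e [e [t [f lit]]] ++ [t [f lit]]] ++ [t [t [f a]] ^ [f a]]]

e
e ++ t
e ++ t ++ t
t ++ t ++ t
f ++ t ++ t
lit ++ t ++ t
lit ++ f ++ t
lit ++ lit ++ t
lit ++ lit ++ t ^ f
lit ++ lit ++ f ^ f
lit ++ lit ++ a ^ f
lit ++ lit ++ a ^ a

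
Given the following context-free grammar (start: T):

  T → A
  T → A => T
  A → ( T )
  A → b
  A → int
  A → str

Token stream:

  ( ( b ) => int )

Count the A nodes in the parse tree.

4

[T [A ( [T [A ( [T [A b]] )] => [T [A int]]] )]]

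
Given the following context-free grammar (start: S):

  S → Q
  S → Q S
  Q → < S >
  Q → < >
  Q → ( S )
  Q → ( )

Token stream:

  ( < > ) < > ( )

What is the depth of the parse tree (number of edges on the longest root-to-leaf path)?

[S [Q ( [S [Q < >]] )] [S [Q < >] [S [Q ( )]]]]

4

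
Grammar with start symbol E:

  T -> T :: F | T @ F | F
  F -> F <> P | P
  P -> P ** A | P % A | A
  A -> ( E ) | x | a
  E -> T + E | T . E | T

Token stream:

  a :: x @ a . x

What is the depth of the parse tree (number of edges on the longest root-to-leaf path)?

[E [T [T [T [F [P [A a]]]] :: [F [P [A x]]]] @ [F [P [A a]]]] . [E [T [F [P [A x]]]]]]

7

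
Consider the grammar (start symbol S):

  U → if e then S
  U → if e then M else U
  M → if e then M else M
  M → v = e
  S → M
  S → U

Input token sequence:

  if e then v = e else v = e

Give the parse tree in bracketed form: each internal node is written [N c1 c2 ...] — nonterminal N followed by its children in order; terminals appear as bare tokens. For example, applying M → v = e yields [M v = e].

S
M
if e then M else M
if e then v = e else M
if e then v = e else v = e

[S [M if e then [M v = e] else [M v = e]]]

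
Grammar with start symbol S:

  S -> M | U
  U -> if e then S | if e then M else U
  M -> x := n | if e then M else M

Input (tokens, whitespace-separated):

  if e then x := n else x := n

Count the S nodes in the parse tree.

1

[S [M if e then [M x := n] else [M x := n]]]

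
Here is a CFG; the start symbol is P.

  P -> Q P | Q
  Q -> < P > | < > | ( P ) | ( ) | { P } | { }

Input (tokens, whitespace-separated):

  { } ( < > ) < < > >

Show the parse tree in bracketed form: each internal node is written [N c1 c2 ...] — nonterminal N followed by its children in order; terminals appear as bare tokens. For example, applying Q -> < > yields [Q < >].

[P [Q { }] [P [Q ( [P [Q < >]] )] [P [Q < [P [Q < >]] >]]]]

P
Q P
{ } P
{ } Q P
{ } ( P ) P
{ } ( Q ) P
{ } ( < > ) P
{ } ( < > ) Q
{ } ( < > ) < P >
{ } ( < > ) < Q >
{ } ( < > ) < < > >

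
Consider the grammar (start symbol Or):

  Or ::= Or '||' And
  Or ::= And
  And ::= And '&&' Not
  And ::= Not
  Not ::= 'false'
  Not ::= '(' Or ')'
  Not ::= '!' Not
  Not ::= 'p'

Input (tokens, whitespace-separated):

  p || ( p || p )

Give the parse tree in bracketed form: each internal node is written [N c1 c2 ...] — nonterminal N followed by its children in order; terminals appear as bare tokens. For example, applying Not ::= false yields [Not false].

[Or [Or [And [Not p]]] || [And [Not ( [Or [Or [And [Not p]]] || [And [Not p]]] )]]]

Or
Or || And
And || And
Not || And
p || And
p || Not
p || ( Or )
p || ( Or || And )
p || ( And || And )
p || ( Not || And )
p || ( p || And )
p || ( p || Not )
p || ( p || p )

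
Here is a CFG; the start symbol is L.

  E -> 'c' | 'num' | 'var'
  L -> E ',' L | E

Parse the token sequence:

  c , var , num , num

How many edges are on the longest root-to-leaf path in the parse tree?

[L [E c] , [L [E var] , [L [E num] , [L [E num]]]]]

5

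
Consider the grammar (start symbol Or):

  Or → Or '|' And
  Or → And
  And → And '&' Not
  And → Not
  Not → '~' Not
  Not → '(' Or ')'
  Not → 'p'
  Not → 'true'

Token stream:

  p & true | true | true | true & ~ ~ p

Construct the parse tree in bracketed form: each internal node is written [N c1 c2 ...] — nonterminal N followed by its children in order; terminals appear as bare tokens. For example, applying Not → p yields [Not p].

Or
Or | And
Or | And | And
Or | And | And | And
And | And | And | And
And & Not | And | And | And
Not & Not | And | And | And
p & Not | And | And | And
p & true | And | And | And
p & true | Not | And | And
p & true | true | And | And
p & true | true | Not | And
p & true | true | true | And
p & true | true | true | And & Not
p & true | true | true | Not & Not
p & true | true | true | true & Not
p & true | true | true | true & ~ Not
p & true | true | true | true & ~ ~ Not
p & true | true | true | true & ~ ~ p

[Or [Or [Or [Or [And [And [Not p]] & [Not true]]] | [And [Not true]]] | [And [Not true]]] | [And [And [Not true]] & [Not ~ [Not ~ [Not p]]]]]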